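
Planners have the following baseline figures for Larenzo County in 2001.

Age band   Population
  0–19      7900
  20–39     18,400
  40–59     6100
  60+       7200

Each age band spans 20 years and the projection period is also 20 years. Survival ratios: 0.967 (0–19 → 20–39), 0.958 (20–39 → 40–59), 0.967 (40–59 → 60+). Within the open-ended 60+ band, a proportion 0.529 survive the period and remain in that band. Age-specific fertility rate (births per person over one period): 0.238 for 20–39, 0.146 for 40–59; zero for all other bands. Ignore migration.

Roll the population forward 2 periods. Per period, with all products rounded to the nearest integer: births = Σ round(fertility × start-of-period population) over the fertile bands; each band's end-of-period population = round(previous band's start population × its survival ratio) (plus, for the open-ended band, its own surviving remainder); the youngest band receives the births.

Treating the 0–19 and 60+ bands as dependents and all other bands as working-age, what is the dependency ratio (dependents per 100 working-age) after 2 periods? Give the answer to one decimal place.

214.1

Numbering the groups 1..4 from youngest to oldest:
After projecting period 1:
Births: 18400 × 0.238 = 4379 ; 6100 × 0.146 = 891 — total 5270
Group 2: 7900 × 0.967 = 7639
Group 3: 18400 × 0.958 = 17627
Group 4: 6100 × 0.967 + 7200 × 0.529 = 5899 + 3809 = 9708
Giving 5270 / 7639 / 17627 / 9708.
After projecting period 2:
Births: 7639 × 0.238 = 1818 ; 17627 × 0.146 = 2574 — total 4392
Group 2: 5270 × 0.967 = 5096
Group 3: 7639 × 0.958 = 7318
Group 4: 17627 × 0.967 + 9708 × 0.529 = 17045 + 5136 = 22181
Giving 4392 / 5096 / 7318 / 22181.
Dependents (band 0–19 + band 60+) = 4392 + 22181 = 26573; working-age = 12414; ratio = 26573/12414 × 100 = 214.1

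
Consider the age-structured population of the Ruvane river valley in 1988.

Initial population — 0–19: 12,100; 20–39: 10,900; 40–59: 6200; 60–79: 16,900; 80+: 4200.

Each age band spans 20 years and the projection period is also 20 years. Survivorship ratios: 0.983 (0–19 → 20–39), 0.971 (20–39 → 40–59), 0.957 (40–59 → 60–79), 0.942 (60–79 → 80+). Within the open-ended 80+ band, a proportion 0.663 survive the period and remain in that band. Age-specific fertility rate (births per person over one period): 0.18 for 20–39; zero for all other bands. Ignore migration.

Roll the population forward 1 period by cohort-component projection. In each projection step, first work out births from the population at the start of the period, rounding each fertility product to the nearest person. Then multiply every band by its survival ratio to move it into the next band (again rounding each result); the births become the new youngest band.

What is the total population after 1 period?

49078

Let band 1 be 0–19 through band 5 = 80+.
Period 1:
Births: 10900 * 0.18 = 1962
Band 2: 12100 * 0.983 = 11894
Band 3: 10900 * 0.971 = 10584
Band 4: 6200 * 0.957 = 5933
Band 5: 16900 * 0.942 + 4200 * 0.663 = 15920 + 2785 = 18705
→ [1962, 11894, 10584, 5933, 18705]
Total after period 1: 1962 + 11894 + 10584 + 5933 + 18705 = 49078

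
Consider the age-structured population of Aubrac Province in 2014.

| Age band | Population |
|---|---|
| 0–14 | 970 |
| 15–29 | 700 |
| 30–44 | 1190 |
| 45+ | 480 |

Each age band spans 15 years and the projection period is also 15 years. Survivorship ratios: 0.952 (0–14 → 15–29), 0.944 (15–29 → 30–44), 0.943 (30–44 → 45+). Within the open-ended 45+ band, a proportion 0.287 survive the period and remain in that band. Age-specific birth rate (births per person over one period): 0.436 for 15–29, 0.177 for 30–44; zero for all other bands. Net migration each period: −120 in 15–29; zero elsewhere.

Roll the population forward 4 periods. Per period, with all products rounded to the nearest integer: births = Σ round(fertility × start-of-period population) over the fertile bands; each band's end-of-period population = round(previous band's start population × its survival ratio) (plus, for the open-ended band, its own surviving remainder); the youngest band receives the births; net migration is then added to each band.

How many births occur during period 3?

Numbering the bands 1..4 from youngest to oldest:
After projecting period 1:
Births: 700 × 0.436 = 305 ; 1190 × 0.177 = 211 → 516
Band 2: 970 × 0.952 = 923
Band 3: 700 × 0.944 = 661
Band 4: 1190 × 0.943 + 480 × 0.287 = 1122 + 138 = 1260
Net migration: Band 2 − 120 → 803
→ [516, 803, 661, 1260]
After projecting period 2:
Births: 803 × 0.436 = 350 ; 661 × 0.177 = 117 → 467
Band 2: 516 × 0.952 = 491
Band 3: 803 × 0.944 = 758
Band 4: 661 × 0.943 + 1260 × 0.287 = 623 + 362 = 985
Net migration: Band 2 − 120 → 371
→ [467, 371, 758, 985]
After projecting period 3:
Births: 371 × 0.436 = 162 ; 758 × 0.177 = 134 → 296
Band 2: 467 × 0.952 = 445
Band 3: 371 × 0.944 = 350
Band 4: 758 × 0.943 + 985 × 0.287 = 715 + 283 = 998
Net migration: Band 2 − 120 → 325
→ [296, 325, 350, 998]

296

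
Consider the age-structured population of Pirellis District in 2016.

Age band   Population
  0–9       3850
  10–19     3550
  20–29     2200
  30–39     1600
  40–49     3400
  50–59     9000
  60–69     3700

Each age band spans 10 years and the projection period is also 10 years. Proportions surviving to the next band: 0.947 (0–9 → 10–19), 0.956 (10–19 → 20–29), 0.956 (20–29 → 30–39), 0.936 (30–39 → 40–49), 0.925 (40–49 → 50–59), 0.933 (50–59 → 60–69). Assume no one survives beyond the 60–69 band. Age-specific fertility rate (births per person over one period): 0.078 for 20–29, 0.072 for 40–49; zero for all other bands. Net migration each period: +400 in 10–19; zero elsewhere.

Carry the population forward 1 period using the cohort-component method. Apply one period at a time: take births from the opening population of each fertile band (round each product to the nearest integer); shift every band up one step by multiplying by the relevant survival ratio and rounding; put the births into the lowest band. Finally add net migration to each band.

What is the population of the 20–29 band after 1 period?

3394

Call the groups 1 to 7, youngest first.
— Period 1 —
Births: 2200 * 0.078 = 172  |  3400 * 0.072 = 245 → 417
Group 2: 3850 * 0.947 = 3646
Group 3: 3550 * 0.956 = 3394
Group 4: 2200 * 0.956 = 2103
Group 5: 1600 * 0.936 = 1498
Group 6: 3400 * 0.925 = 3145
Group 7: 9000 * 0.933 = 8397
Net migration: Group 2 + 400 → 4046
→ [417, 4046, 3394, 2103, 1498, 3145, 8397]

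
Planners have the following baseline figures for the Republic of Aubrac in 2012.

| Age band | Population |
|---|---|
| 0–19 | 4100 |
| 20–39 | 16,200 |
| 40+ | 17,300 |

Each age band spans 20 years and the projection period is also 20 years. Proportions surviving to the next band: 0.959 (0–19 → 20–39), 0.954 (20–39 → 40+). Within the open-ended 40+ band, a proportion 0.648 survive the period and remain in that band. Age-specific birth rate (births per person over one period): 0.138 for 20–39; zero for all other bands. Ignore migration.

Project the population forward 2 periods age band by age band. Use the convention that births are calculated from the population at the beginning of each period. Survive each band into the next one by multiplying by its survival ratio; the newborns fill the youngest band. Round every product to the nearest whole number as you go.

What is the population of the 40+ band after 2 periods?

21030

After projecting period 1:
Births: 16200 * 0.138 = 2236
20–39: 4100 * 0.959 = 3932
40+: 16200 * 0.954 + 17300 * 0.648 = 15455 + 11210 = 26665
Giving 2236 / 3932 / 26665.
After projecting period 2:
Births: 3932 * 0.138 = 543
20–39: 2236 * 0.959 = 2144
40+: 3932 * 0.954 + 26665 * 0.648 = 3751 + 17279 = 21030
Giving 543 / 2144 / 21030.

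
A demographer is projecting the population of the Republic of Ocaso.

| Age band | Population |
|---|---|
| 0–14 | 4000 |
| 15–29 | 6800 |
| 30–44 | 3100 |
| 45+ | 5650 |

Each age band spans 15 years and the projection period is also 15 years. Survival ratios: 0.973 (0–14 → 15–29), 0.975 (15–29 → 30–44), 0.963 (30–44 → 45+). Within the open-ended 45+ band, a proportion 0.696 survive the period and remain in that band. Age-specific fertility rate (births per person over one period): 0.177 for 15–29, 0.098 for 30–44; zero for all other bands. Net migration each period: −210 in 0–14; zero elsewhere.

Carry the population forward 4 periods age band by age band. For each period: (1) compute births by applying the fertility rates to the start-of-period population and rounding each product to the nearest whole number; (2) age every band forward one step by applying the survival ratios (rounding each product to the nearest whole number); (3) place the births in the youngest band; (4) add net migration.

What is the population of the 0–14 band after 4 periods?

[period 1]
Births: 6800 × 0.177 = 1204, 3100 × 0.098 = 304 ⇒ total 1508
15–29: 4000 × 0.973 = 3892
30–44: 6800 × 0.975 = 6630
45+: 3100 × 0.963 + 5650 × 0.696 = 2985 + 3932 = 6917
Net migration: 0–14 − 210 → 1298
Giving 1298 / 3892 / 6630 / 6917.
[period 2]
Births: 3892 × 0.177 = 689, 6630 × 0.098 = 650 ⇒ total 1339
15–29: 1298 × 0.973 = 1263
30–44: 3892 × 0.975 = 3795
45+: 6630 × 0.963 + 6917 × 0.696 = 6385 + 4814 = 11199
Net migration: 0–14 − 210 → 1129
Giving 1129 / 1263 / 3795 / 11199.
[period 3]
Births: 1263 × 0.177 = 224, 3795 × 0.098 = 372 ⇒ total 596
15–29: 1129 × 0.973 = 1099
30–44: 1263 × 0.975 = 1231
45+: 3795 × 0.963 + 11199 × 0.696 = 3655 + 7795 = 11450
Net migration: 0–14 − 210 → 386
Giving 386 / 1099 / 1231 / 11450.
[period 4]
Births: 1099 × 0.177 = 195, 1231 × 0.098 = 121 ⇒ total 316
15–29: 386 × 0.973 = 376
30–44: 1099 × 0.975 = 1072
45+: 1231 × 0.963 + 11450 × 0.696 = 1185 + 7969 = 9154
Net migration: 0–14 − 210 → 106
Giving 106 / 376 / 1072 / 9154.

106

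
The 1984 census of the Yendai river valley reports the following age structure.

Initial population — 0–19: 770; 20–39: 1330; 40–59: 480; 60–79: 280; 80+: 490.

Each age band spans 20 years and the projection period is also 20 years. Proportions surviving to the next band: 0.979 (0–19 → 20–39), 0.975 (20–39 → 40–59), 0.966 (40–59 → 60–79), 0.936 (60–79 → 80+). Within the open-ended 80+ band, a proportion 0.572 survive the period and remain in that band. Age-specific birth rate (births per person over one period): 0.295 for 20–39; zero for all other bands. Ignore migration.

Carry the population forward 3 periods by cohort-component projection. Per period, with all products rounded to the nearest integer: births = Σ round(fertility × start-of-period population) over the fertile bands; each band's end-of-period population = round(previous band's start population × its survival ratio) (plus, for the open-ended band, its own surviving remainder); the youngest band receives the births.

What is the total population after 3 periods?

3013

Period 1.
Births: 1330 × 0.295 = 392
20–39: 770 × 0.979 = 754
40–59: 1330 × 0.975 = 1297
60–79: 480 × 0.966 = 464
80+: 280 × 0.936 + 490 × 0.572 = 262 + 280 = 542
Giving 392 / 754 / 1297 / 464 / 542.
Period 2.
Births: 754 × 0.295 = 222
20–39: 392 × 0.979 = 384
40–59: 754 × 0.975 = 735
60–79: 1297 × 0.966 = 1253
80+: 464 × 0.936 + 542 × 0.572 = 434 + 310 = 744
Giving 222 / 384 / 735 / 1253 / 744.
Period 3.
Births: 384 × 0.295 = 113
20–39: 222 × 0.979 = 217
40–59: 384 × 0.975 = 374
60–79: 735 × 0.966 = 710
80+: 1253 × 0.936 + 744 × 0.572 = 1173 + 426 = 1599
Giving 113 / 217 / 374 / 710 / 1599.
Total after period 3: 113 + 217 + 374 + 710 + 1599 = 3013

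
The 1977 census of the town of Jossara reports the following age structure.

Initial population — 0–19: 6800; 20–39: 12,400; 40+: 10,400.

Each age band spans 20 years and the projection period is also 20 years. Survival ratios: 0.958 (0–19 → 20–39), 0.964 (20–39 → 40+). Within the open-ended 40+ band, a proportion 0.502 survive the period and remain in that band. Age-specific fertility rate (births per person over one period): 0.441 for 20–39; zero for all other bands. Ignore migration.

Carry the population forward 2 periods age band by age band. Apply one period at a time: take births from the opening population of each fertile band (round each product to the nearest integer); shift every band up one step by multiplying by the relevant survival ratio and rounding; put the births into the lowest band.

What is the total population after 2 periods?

23012

Period 1.
Births: 12400 × 0.441 = 5468
20–39: 6800 × 0.958 = 6514
40+: 12400 × 0.964 + 10400 × 0.502 = 11954 + 5221 = 17175
Population now: 0–19=5468, 20–39=6514, 40+=17175
Period 2.
Births: 6514 × 0.441 = 2873
20–39: 5468 × 0.958 = 5238
40+: 6514 × 0.964 + 17175 × 0.502 = 6279 + 8622 = 14901
Population now: 0–19=2873, 20–39=5238, 40+=14901
Total after period 2: 2873 + 5238 + 14901 = 23012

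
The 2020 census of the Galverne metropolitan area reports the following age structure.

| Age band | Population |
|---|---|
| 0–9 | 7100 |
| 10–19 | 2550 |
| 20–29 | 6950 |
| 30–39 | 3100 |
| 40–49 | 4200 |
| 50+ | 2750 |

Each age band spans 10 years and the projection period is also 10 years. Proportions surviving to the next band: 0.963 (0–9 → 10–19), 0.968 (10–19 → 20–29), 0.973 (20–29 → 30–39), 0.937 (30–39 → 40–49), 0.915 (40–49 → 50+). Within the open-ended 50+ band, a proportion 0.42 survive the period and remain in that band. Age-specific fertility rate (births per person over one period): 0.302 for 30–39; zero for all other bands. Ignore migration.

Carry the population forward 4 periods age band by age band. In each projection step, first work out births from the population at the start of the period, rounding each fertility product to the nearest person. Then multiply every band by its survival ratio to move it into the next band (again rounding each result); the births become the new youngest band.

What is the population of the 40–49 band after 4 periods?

(Groups numbered youngest = 1 to oldest = 6.)
— Period 1 —
Births: 3100 * 0.302 = 936
Group 2: 7100 * 0.963 = 6837
Group 3: 2550 * 0.968 = 2468
Group 4: 6950 * 0.973 = 6762
Group 5: 3100 * 0.937 = 2905
Group 6: 4200 * 0.915 + 2750 * 0.42 = 3843 + 1155 = 4998
Giving 936 / 6837 / 2468 / 6762 / 2905 / 4998.
— Period 2 —
Births: 6762 * 0.302 = 2042
Group 2: 936 * 0.963 = 901
Group 3: 6837 * 0.968 = 6618
Group 4: 2468 * 0.973 = 2401
Group 5: 6762 * 0.937 = 6336
Group 6: 2905 * 0.915 + 4998 * 0.42 = 2658 + 2099 = 4757
Giving 2042 / 901 / 6618 / 2401 / 6336 / 4757.
— Period 3 —
Births: 2401 * 0.302 = 725
Group 2: 2042 * 0.963 = 1966
Group 3: 901 * 0.968 = 872
Group 4: 6618 * 0.973 = 6439
Group 5: 2401 * 0.937 = 2250
Group 6: 6336 * 0.915 + 4757 * 0.42 = 5797 + 1998 = 7795
Giving 725 / 1966 / 872 / 6439 / 2250 / 7795.
— Period 4 —
Births: 6439 * 0.302 = 1945
Group 2: 725 * 0.963 = 698
Group 3: 1966 * 0.968 = 1903
Group 4: 872 * 0.973 = 848
Group 5: 6439 * 0.937 = 6033
Group 6: 2250 * 0.915 + 7795 * 0.42 = 2059 + 3274 = 5333
Giving 1945 / 698 / 1903 / 848 / 6033 / 5333.

6033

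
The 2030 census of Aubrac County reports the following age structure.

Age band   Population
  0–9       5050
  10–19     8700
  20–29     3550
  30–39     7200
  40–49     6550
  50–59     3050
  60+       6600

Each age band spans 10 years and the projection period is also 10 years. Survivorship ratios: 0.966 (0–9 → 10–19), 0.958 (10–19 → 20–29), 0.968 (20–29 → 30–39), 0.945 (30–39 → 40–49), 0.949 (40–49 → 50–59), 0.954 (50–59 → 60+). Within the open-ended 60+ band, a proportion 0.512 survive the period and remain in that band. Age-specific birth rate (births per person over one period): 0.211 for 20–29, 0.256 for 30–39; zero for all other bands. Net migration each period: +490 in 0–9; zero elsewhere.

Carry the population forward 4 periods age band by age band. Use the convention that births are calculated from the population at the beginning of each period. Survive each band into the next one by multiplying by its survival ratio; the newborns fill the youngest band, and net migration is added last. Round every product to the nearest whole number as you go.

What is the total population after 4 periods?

[period 1]
Births: 3550 * 0.211 = 749 ; 7200 * 0.256 = 1843 — total 2592
10–19: 5050 * 0.966 = 4878
20–29: 8700 * 0.958 = 8335
30–39: 3550 * 0.968 = 3436
40–49: 7200 * 0.945 = 6804
50–59: 6550 * 0.949 = 6216
60+: 3050 * 0.954 + 6600 * 0.512 = 2910 + 3379 = 6289
Net migration: 0–9 + 490 → 3082
Population now: 0–9=3082, 10–19=4878, 20–29=8335, 30–39=3436, 40–49=6804, 50–59=6216, 60+=6289
[period 2]
Births: 8335 * 0.211 = 1759 ; 3436 * 0.256 = 880 — total 2639
10–19: 3082 * 0.966 = 2977
20–29: 4878 * 0.958 = 4673
30–39: 8335 * 0.968 = 8068
40–49: 3436 * 0.945 = 3247
50–59: 6804 * 0.949 = 6457
60+: 6216 * 0.954 + 6289 * 0.512 = 5930 + 3220 = 9150
Net migration: 0–9 + 490 → 3129
Population now: 0–9=3129, 10–19=2977, 20–29=4673, 30–39=8068, 40–49=3247, 50–59=6457, 60+=9150
[period 3]
Births: 4673 * 0.211 = 986 ; 8068 * 0.256 = 2065 — total 3051
10–19: 3129 * 0.966 = 3023
20–29: 2977 * 0.958 = 2852
30–39: 4673 * 0.968 = 4523
40–49: 8068 * 0.945 = 7624
50–59: 3247 * 0.949 = 3081
60+: 6457 * 0.954 + 9150 * 0.512 = 6160 + 4685 = 10845
Net migration: 0–9 + 490 → 3541
Population now: 0–9=3541, 10–19=3023, 20–29=2852, 30–39=4523, 40–49=7624, 50–59=3081, 60+=10845
[period 4]
Births: 2852 * 0.211 = 602 ; 4523 * 0.256 = 1158 — total 1760
10–19: 3541 * 0.966 = 3421
20–29: 3023 * 0.958 = 2896
30–39: 2852 * 0.968 = 2761
40–49: 4523 * 0.945 = 4274
50–59: 7624 * 0.949 = 7235
60+: 3081 * 0.954 + 10845 * 0.512 = 2939 + 5553 = 8492
Net migration: 0–9 + 490 → 2250
Population now: 0–9=2250, 10–19=3421, 20–29=2896, 30–39=2761, 40–49=4274, 50–59=7235, 60+=8492
Total after period 4: 2250 + 3421 + 2896 + 2761 + 4274 + 7235 + 8492 = 31329

31329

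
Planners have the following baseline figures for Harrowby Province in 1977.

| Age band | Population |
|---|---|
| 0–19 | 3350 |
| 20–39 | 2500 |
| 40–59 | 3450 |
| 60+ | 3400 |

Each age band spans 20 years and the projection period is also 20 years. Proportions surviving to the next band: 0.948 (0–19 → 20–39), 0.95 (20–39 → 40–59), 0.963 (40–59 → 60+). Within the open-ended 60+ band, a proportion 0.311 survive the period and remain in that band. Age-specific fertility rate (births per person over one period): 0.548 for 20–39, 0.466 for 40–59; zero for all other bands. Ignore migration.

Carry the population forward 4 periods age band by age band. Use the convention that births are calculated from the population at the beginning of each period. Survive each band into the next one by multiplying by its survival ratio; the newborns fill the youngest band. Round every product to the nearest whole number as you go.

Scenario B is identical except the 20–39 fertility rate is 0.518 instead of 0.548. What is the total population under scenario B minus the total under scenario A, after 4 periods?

-425

[period 1]
Births: 2500 × 0.548 = 1370 ; 3450 × 0.466 = 1608 — total 2978
20–39: 3350 × 0.948 = 3176
40–59: 2500 × 0.95 = 2375
60+: 3450 × 0.963 + 3400 × 0.311 = 3322 + 1057 = 4379
End of period: [2978, 3176, 2375, 4379]
[period 2]
Births: 3176 × 0.548 = 1740 ; 2375 × 0.466 = 1107 — total 2847
20–39: 2978 × 0.948 = 2823
40–59: 3176 × 0.95 = 3017
60+: 2375 × 0.963 + 4379 × 0.311 = 2287 + 1362 = 3649
End of period: [2847, 2823, 3017, 3649]
[period 3]
Births: 2823 × 0.548 = 1547 ; 3017 × 0.466 = 1406 — total 2953
20–39: 2847 × 0.948 = 2699
40–59: 2823 × 0.95 = 2682
60+: 3017 × 0.963 + 3649 × 0.311 = 2905 + 1135 = 4040
End of period: [2953, 2699, 2682, 4040]
[period 4]
Births: 2699 × 0.548 = 1479 ; 2682 × 0.466 = 1250 — total 2729
20–39: 2953 × 0.948 = 2799
40–59: 2699 × 0.95 = 2564
60+: 2682 × 0.963 + 4040 × 0.311 = 2583 + 1256 = 3839
End of period: [2729, 2799, 2564, 3839]
Scenario A total after 4 periods: 11931
Scenario B projection —
[period 1]
Births: 2500 × 0.518 = 1295 ; 3450 × 0.466 = 1608 — total 2903
20–39: 3350 × 0.948 = 3176
40–59: 2500 × 0.95 = 2375
60+: 3450 × 0.963 + 3400 × 0.311 = 3322 + 1057 = 4379
End of period: [2903, 3176, 2375, 4379]
[period 2]
Births: 3176 × 0.518 = 1645 ; 2375 × 0.466 = 1107 — total 2752
20–39: 2903 × 0.948 = 2752
40–59: 3176 × 0.95 = 3017
60+: 2375 × 0.963 + 4379 × 0.311 = 2287 + 1362 = 3649
End of period: [2752, 2752, 3017, 3649]
[period 3]
Births: 2752 × 0.518 = 1426 ; 3017 × 0.466 = 1406 — total 2832
20–39: 2752 × 0.948 = 2609
40–59: 2752 × 0.95 = 2614
60+: 3017 × 0.963 + 3649 × 0.311 = 2905 + 1135 = 4040
End of period: [2832, 2609, 2614, 4040]
[period 4]
Births: 2609 × 0.518 = 1351 ; 2614 × 0.466 = 1218 — total 2569
20–39: 2832 × 0.948 = 2685
40–59: 2609 × 0.95 = 2479
60+: 2614 × 0.963 + 4040 × 0.311 = 2517 + 1256 = 3773
End of period: [2569, 2685, 2479, 3773]
Scenario B total after 4 periods: 11506
Difference B − A = 11506 − 11931 = -425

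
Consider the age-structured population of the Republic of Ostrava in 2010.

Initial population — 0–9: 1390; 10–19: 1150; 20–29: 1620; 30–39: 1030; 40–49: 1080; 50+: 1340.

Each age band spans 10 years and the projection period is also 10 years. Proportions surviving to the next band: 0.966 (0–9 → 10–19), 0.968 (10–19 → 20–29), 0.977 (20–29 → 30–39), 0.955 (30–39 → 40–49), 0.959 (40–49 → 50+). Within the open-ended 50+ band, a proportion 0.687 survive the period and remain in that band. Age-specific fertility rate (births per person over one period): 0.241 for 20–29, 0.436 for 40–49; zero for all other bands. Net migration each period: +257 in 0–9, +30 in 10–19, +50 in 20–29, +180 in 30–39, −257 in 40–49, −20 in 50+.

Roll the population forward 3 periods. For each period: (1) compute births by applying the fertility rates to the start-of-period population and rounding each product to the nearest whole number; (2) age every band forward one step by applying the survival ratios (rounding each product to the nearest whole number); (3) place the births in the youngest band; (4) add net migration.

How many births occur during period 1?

861

Let group 1 be 0–9 through group 6 = 50+.
— Period 1 —
Births: 1620 × 0.241 = 390  |  1080 × 0.436 = 471 → total 861
Group 2: 1390 × 0.966 = 1343
Group 3: 1150 × 0.968 = 1113
Group 4: 1620 × 0.977 = 1583
Group 5: 1030 × 0.955 = 984
Group 6: 1080 × 0.959 + 1340 × 0.687 = 1036 + 921 = 1957
Net migration: Group 1 + 257 → 1118; Group 2 + 30 → 1373; Group 3 + 50 → 1163; Group 4 + 180 → 1763; Group 5 − 257 → 727; Group 6 − 20 → 1937
Population now: 0–9=1118, 10–19=1373, 20–29=1163, 30–39=1763, 40–49=727, 50+=1937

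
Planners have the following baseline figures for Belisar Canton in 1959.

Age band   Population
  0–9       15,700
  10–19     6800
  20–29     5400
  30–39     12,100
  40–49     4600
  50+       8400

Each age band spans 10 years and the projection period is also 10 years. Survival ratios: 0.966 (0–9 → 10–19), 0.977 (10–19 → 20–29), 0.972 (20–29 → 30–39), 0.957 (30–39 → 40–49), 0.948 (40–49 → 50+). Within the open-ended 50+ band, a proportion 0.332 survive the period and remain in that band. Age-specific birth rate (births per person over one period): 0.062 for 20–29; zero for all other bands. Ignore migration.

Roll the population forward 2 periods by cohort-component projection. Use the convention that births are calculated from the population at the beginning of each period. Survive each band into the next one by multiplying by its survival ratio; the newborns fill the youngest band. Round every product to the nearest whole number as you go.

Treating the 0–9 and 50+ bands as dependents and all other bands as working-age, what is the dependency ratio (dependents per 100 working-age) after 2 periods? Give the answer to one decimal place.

Period 1:
Births: 5400 * 0.062 = 335
10–19: 15700 * 0.966 = 15166
20–29: 6800 * 0.977 = 6644
30–39: 5400 * 0.972 = 5249
40–49: 12100 * 0.957 = 11580
50+: 4600 * 0.948 + 8400 * 0.332 = 4361 + 2789 = 7150
End of period: [335, 15166, 6644, 5249, 11580, 7150]
Period 2:
Births: 6644 * 0.062 = 412
10–19: 335 * 0.966 = 324
20–29: 15166 * 0.977 = 14817
30–39: 6644 * 0.972 = 6458
40–49: 5249 * 0.957 = 5023
50+: 11580 * 0.948 + 7150 * 0.332 = 10978 + 2374 = 13352
End of period: [412, 324, 14817, 6458, 5023, 13352]
Dependents (band 0–9 + band 50+) = 412 + 13352 = 13764; working-age = 26622; ratio = 13764/26622 × 100 = 51.7

51.7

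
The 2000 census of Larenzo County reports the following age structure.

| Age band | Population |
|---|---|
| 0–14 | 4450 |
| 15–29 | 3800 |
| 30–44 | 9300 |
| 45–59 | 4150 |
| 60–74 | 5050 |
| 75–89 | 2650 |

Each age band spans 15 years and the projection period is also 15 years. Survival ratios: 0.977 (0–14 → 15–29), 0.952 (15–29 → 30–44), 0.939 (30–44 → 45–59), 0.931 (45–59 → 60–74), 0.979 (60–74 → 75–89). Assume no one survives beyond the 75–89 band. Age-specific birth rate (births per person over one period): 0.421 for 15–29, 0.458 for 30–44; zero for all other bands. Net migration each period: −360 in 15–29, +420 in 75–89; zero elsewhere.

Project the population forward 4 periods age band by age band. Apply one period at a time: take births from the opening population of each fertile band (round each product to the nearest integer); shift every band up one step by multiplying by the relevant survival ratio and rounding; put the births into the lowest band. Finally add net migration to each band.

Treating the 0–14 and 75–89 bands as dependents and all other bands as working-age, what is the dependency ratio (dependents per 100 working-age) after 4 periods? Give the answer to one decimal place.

49.1

Period 1.
Births: 3800 * 0.421 = 1600 ; 9300 * 0.458 = 4259 → total 5859
15–29: 4450 * 0.977 = 4348
30–44: 3800 * 0.952 = 3618
45–59: 9300 * 0.939 = 8733
60–74: 4150 * 0.931 = 3864
75–89: 5050 * 0.979 = 4944
Net migration: 15–29 − 360 → 3988; 75–89 + 420 → 5364
End of period: [5859, 3988, 3618, 8733, 3864, 5364]
Period 2.
Births: 3988 * 0.421 = 1679 ; 3618 * 0.458 = 1657 → total 3336
15–29: 5859 * 0.977 = 5724
30–44: 3988 * 0.952 = 3797
45–59: 3618 * 0.939 = 3397
60–74: 8733 * 0.931 = 8130
75–89: 3864 * 0.979 = 3783
Net migration: 15–29 − 360 → 5364; 75–89 + 420 → 4203
End of period: [3336, 5364, 3797, 3397, 8130, 4203]
Period 3.
Births: 5364 * 0.421 = 2258 ; 3797 * 0.458 = 1739 → total 3997
15–29: 3336 * 0.977 = 3259
30–44: 5364 * 0.952 = 5107
45–59: 3797 * 0.939 = 3565
60–74: 3397 * 0.931 = 3163
75–89: 8130 * 0.979 = 7959
Net migration: 15–29 − 360 → 2899; 75–89 + 420 → 8379
End of period: [3997, 2899, 5107, 3565, 3163, 8379]
Period 4.
Births: 2899 * 0.421 = 1220 ; 5107 * 0.458 = 2339 → total 3559
15–29: 3997 * 0.977 = 3905
30–44: 2899 * 0.952 = 2760
45–59: 5107 * 0.939 = 4795
60–74: 3565 * 0.931 = 3319
75–89: 3163 * 0.979 = 3097
Net migration: 15–29 − 360 → 3545; 75–89 + 420 → 3517
End of period: [3559, 3545, 2760, 4795, 3319, 3517]
Dependents (band 0–14 + band 75–89) = 3559 + 3517 = 7076; working-age = 14419; ratio = 7076/14419 × 100 = 49.1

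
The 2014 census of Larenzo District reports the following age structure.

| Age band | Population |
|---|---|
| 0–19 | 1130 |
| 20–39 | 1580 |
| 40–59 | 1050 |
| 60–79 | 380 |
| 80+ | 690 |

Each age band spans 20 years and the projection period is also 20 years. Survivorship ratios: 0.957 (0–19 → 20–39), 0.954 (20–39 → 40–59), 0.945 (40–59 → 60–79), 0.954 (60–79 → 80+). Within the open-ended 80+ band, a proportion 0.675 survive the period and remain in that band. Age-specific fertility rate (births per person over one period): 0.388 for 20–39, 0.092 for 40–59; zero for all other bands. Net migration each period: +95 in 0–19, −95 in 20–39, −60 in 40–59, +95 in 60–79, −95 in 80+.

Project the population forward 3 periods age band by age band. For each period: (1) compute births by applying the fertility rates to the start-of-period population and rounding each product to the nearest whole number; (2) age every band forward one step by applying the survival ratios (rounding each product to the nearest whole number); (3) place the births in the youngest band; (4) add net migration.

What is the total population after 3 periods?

Numbering the bands 1..5 from youngest to oldest:
Period 1:
Births: 1580 × 0.388 = 613 ; 1050 × 0.092 = 97 → total 710
Band 2: 1130 × 0.957 = 1081
Band 3: 1580 × 0.954 = 1507
Band 4: 1050 × 0.945 = 992
Band 5: 380 × 0.954 + 690 × 0.675 = 363 + 466 = 829
Net migration: Band 1 + 95 → 805; Band 2 − 95 → 986; Band 3 − 60 → 1447; Band 4 + 95 → 1087; Band 5 − 95 → 734
End of period: [805, 986, 1447, 1087, 734]
Period 2:
Births: 986 × 0.388 = 383 ; 1447 × 0.092 = 133 → total 516
Band 2: 805 × 0.957 = 770
Band 3: 986 × 0.954 = 941
Band 4: 1447 × 0.945 = 1367
Band 5: 1087 × 0.954 + 734 × 0.675 = 1037 + 495 = 1532
Net migration: Band 1 + 95 → 611; Band 2 − 95 → 675; Band 3 − 60 → 881; Band 4 + 95 → 1462; Band 5 − 95 → 1437
End of period: [611, 675, 881, 1462, 1437]
Period 3:
Births: 675 × 0.388 = 262 ; 881 × 0.092 = 81 → total 343
Band 2: 611 × 0.957 = 585
Band 3: 675 × 0.954 = 644
Band 4: 881 × 0.945 = 833
Band 5: 1462 × 0.954 + 1437 × 0.675 = 1395 + 970 = 2365
Net migration: Band 1 + 95 → 438; Band 2 − 95 → 490; Band 3 − 60 → 584; Band 4 + 95 → 928; Band 5 − 95 → 2270
End of period: [438, 490, 584, 928, 2270]
Total after period 3: 438 + 490 + 584 + 928 + 2270 = 4710

4710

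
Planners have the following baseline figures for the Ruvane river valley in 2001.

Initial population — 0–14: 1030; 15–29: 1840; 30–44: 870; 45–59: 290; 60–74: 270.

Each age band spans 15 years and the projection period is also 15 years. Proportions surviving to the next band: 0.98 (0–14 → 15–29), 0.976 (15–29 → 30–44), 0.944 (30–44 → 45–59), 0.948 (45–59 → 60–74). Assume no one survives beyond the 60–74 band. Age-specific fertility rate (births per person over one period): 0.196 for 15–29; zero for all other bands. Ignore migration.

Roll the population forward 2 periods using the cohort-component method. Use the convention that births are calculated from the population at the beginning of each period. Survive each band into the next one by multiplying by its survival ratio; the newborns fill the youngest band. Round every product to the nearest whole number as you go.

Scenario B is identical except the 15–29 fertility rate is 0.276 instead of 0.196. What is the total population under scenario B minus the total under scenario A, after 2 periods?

Period 1:
Births: 1840 × 0.196 = 361
15–29: 1030 × 0.98 = 1009
30–44: 1840 × 0.976 = 1796
45–59: 870 × 0.944 = 821
60–74: 290 × 0.948 = 275
End of period: [361, 1009, 1796, 821, 275]
Period 2:
Births: 1009 × 0.196 = 198
15–29: 361 × 0.98 = 354
30–44: 1009 × 0.976 = 985
45–59: 1796 × 0.944 = 1695
60–74: 821 × 0.948 = 778
End of period: [198, 354, 985, 1695, 778]
Scenario A total after 2 periods: 4010
Scenario B projection —
Period 1:
Births: 1840 × 0.276 = 508
15–29: 1030 × 0.98 = 1009
30–44: 1840 × 0.976 = 1796
45–59: 870 × 0.944 = 821
60–74: 290 × 0.948 = 275
End of period: [508, 1009, 1796, 821, 275]
Period 2:
Births: 1009 × 0.276 = 278
15–29: 508 × 0.98 = 498
30–44: 1009 × 0.976 = 985
45–59: 1796 × 0.944 = 1695
60–74: 821 × 0.948 = 778
End of period: [278, 498, 985, 1695, 778]
Scenario B total after 2 periods: 4234
Difference B − A = 4234 − 4010 = 224

224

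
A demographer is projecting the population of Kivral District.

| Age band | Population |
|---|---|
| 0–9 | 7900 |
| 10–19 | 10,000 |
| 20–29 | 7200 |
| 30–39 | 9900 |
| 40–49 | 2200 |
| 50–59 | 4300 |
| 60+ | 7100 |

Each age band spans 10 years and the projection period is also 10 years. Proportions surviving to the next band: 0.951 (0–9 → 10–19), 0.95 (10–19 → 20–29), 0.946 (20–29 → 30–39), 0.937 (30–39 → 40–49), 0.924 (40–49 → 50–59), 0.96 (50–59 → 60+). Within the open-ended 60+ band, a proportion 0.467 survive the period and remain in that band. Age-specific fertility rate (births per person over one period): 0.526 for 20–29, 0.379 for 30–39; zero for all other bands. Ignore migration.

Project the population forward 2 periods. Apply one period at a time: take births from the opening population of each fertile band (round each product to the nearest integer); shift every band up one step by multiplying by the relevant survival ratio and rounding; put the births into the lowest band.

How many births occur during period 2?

(Bands numbered youngest = 1 to oldest = 7.)
Period 1.
Births: 7200 * 0.526 = 3787, 9900 * 0.379 = 3752 → 7539
Band 2: 7900 * 0.951 = 7513
Band 3: 10000 * 0.95 = 9500
Band 4: 7200 * 0.946 = 6811
Band 5: 9900 * 0.937 = 9276
Band 6: 2200 * 0.924 = 2033
Band 7: 4300 * 0.96 + 7100 * 0.467 = 4128 + 3316 = 7444
Giving 7539 / 7513 / 9500 / 6811 / 9276 / 2033 / 7444.
Period 2.
Births: 9500 * 0.526 = 4997, 6811 * 0.379 = 2581 → 7578
Band 2: 7539 * 0.951 = 7170
Band 3: 7513 * 0.95 = 7137
Band 4: 9500 * 0.946 = 8987
Band 5: 6811 * 0.937 = 6382
Band 6: 9276 * 0.924 = 8571
Band 7: 2033 * 0.96 + 7444 * 0.467 = 1952 + 3476 = 5428
Giving 7578 / 7170 / 7137 / 8987 / 6382 / 8571 / 5428.

7578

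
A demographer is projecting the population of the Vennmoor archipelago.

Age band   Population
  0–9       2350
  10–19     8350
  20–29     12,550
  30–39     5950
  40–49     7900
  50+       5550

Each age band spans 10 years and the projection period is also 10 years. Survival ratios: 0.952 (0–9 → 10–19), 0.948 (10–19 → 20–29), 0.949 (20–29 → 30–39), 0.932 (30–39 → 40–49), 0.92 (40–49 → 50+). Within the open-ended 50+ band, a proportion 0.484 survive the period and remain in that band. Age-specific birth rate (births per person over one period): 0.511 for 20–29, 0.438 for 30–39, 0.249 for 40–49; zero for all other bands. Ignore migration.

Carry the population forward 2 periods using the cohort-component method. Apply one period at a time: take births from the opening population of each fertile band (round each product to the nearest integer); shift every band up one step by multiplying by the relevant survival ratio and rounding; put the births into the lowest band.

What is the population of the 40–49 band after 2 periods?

11100

Let band 1 be 0–9 through band 6 = 50+.
Period 1.
Births: 12550 * 0.511 = 6413, 5950 * 0.438 = 2606, 7900 * 0.249 = 1967 → 10986
Band 2: 2350 * 0.952 = 2237
Band 3: 8350 * 0.948 = 7916
Band 4: 12550 * 0.949 = 11910
Band 5: 5950 * 0.932 = 5545
Band 6: 7900 * 0.92 + 5550 * 0.484 = 7268 + 2686 = 9954
→ [10986, 2237, 7916, 11910, 5545, 9954]
Period 2.
Births: 7916 * 0.511 = 4045, 11910 * 0.438 = 5217, 5545 * 0.249 = 1381 → 10643
Band 2: 10986 * 0.952 = 10459
Band 3: 2237 * 0.948 = 2121
Band 4: 7916 * 0.949 = 7512
Band 5: 11910 * 0.932 = 11100
Band 6: 5545 * 0.92 + 9954 * 0.484 = 5101 + 4818 = 9919
→ [10643, 10459, 2121, 7512, 11100, 9919]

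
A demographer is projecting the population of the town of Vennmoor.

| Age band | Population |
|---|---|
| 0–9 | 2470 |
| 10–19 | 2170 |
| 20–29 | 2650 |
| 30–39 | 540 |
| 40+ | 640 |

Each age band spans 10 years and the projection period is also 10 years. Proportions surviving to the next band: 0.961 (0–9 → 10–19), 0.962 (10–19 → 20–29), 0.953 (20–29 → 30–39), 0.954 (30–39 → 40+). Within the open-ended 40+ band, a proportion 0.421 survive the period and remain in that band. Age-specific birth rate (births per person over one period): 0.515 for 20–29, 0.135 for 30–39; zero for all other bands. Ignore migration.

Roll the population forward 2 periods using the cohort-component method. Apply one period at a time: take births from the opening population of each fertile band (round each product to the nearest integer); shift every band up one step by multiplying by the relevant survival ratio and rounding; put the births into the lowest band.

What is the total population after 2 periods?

[period 1]
Births: 2650 × 0.515 = 1365  |  540 × 0.135 = 73 → total 1438
10–19: 2470 × 0.961 = 2374
20–29: 2170 × 0.962 = 2088
30–39: 2650 × 0.953 = 2525
40+: 540 × 0.954 + 640 × 0.421 = 515 + 269 = 784
→ [1438, 2374, 2088, 2525, 784]
[period 2]
Births: 2088 × 0.515 = 1075  |  2525 × 0.135 = 341 → total 1416
10–19: 1438 × 0.961 = 1382
20–29: 2374 × 0.962 = 2284
30–39: 2088 × 0.953 = 1990
40+: 2525 × 0.954 + 784 × 0.421 = 2409 + 330 = 2739
→ [1416, 1382, 2284, 1990, 2739]
Total after period 2: 1416 + 1382 + 2284 + 1990 + 2739 = 9811

9811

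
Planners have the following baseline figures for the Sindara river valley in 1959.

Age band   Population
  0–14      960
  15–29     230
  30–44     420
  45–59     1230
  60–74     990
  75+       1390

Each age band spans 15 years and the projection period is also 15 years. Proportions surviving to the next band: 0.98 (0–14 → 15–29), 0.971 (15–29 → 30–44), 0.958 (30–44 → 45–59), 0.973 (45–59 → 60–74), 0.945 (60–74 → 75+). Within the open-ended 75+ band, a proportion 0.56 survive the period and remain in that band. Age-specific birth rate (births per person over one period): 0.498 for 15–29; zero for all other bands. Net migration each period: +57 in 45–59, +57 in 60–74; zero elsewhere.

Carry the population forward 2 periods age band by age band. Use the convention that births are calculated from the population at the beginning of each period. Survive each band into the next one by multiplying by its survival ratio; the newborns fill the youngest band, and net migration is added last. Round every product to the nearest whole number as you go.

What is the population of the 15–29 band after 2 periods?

113

[period 1]
Births: 230 * 0.498 = 115
15–29: 960 * 0.98 = 941
30–44: 230 * 0.971 = 223
45–59: 420 * 0.958 = 402
60–74: 1230 * 0.973 = 1197
75+: 990 * 0.945 + 1390 * 0.56 = 936 + 778 = 1714
Net migration: 45–59 + 57 → 459; 60–74 + 57 → 1254
Population now: 0–14=115, 15–29=941, 30–44=223, 45–59=459, 60–74=1254, 75+=1714
[period 2]
Births: 941 * 0.498 = 469
15–29: 115 * 0.98 = 113
30–44: 941 * 0.971 = 914
45–59: 223 * 0.958 = 214
60–74: 459 * 0.973 = 447
75+: 1254 * 0.945 + 1714 * 0.56 = 1185 + 960 = 2145
Net migration: 45–59 + 57 → 271; 60–74 + 57 → 504
Population now: 0–14=469, 15–29=113, 30–44=914, 45–59=271, 60–74=504, 75+=2145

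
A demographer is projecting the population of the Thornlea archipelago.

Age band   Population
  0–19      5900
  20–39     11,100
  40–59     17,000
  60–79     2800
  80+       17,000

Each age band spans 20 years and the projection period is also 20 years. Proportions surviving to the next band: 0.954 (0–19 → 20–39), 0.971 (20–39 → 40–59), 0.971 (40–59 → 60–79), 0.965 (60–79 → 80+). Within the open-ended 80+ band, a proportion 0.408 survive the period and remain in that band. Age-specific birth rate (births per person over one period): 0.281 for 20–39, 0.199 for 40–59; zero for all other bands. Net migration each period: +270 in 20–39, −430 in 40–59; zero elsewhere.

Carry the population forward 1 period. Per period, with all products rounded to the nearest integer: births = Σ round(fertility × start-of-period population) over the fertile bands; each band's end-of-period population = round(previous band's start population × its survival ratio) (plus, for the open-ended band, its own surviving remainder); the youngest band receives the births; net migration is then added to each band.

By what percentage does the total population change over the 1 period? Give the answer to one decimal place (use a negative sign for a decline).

Call the groups 1 to 5, youngest first.
[period 1]
Births: 11100 * 0.281 = 3119  |  17000 * 0.199 = 3383 ⇒ total 6502
Group 2: 5900 * 0.954 = 5629
Group 3: 11100 * 0.971 = 10778
Group 4: 17000 * 0.971 = 16507
Group 5: 2800 * 0.965 + 17000 * 0.408 = 2702 + 6936 = 9638
Net migration: Group 2 + 270 → 5899; Group 3 − 430 → 10348
→ [6502, 5899, 10348, 16507, 9638]
Total: 53800 → 48894; change = -4906; percentage change = -9.1%

-9.1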